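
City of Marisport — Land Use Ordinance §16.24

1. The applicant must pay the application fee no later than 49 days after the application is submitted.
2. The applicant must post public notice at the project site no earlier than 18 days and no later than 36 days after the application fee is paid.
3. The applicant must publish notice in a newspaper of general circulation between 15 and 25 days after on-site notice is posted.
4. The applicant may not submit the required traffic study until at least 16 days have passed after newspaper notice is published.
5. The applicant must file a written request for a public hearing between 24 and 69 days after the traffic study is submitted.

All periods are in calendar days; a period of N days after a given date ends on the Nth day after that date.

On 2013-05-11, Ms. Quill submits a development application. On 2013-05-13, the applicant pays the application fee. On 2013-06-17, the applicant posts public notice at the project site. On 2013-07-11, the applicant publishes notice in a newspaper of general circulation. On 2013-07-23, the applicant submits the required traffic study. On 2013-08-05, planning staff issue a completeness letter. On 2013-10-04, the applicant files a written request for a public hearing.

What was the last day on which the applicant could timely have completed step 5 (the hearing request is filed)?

Step 5 runs from 2013-07-23, when the traffic study is submitted. The window is 24–69 days after 2013-07-23; it closes on 2013-09-30.

2013-09-30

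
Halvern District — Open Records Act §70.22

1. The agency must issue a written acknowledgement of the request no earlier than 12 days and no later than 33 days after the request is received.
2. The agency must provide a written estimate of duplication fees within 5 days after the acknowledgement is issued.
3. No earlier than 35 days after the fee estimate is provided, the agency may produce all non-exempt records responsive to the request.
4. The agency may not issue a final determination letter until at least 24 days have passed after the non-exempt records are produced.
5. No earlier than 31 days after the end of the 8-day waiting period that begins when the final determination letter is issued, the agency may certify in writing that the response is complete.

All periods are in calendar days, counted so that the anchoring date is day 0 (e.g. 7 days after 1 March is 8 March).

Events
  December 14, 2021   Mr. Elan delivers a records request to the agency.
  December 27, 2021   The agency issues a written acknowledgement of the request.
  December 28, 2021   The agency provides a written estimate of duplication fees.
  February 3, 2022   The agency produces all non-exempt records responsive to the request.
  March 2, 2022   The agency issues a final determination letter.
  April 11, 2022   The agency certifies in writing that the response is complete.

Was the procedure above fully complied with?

Yes

Step 1 — 12 and 33 days from December 14, 2021 (when the request is received) are December 26, 2021 and January 16, 2022 respectively; done December 27, 2021 — within the window.
Step 2 — counting 5 days from December 27, 2021 (when the acknowledgement is issued) gives a deadline of January 1, 2022; December 28, 2021 is within that limit.
Step 3 — must wait 35 days from December 28, 2021 (when the fee estimate is provided), so not before February 1, 2022; February 3, 2022 is on or after that date.
Step 4 — must wait 24 days from February 3, 2022 (when the non-exempt records are produced), so not before February 27, 2022; done March 2, 2022 — permitted.
Step 5 — must wait 31 days from March 10, 2022 (end of the 8-day waiting period, which began when the final determination letter is issued on March 2, 2022), so not before April 10, 2022; done April 11, 2022, after the minimum wait.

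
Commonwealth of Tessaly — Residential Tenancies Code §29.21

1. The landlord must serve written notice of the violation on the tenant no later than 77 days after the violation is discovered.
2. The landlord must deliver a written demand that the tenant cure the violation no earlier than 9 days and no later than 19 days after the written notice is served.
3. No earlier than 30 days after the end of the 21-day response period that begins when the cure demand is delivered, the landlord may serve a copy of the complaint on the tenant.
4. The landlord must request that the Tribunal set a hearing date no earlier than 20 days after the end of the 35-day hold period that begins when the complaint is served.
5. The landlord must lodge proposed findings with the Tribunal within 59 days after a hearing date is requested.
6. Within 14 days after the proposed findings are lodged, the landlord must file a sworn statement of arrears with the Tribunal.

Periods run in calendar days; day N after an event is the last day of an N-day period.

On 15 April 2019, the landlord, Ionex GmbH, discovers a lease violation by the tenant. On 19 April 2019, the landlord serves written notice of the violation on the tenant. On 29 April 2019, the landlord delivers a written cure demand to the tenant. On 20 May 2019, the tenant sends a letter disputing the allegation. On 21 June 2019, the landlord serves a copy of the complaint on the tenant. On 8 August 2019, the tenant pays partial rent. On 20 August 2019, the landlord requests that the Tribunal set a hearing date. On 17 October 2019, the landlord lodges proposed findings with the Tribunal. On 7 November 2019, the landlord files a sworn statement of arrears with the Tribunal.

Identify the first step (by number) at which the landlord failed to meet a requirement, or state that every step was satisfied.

Step 1: 77 days after 15 April 2019 (when the violation is discovered) is 1 July 2019; completed 19 April 2019, before the deadline.
Step 2: the window is 9–19 days after 19 April 2019 (when the written notice is served), so 28 April 2019 through 8 May 2019; done 29 April 2019, which is between those dates.
Step 3: the earliest permitted date is 30 days after 20 May 2019 (end of the 21-day response period, which began when the cure demand is delivered on 29 April 2019), i.e. 19 June 2019; 21 June 2019 is on or after that date.
Step 4: the earliest permitted date is 20 days after 26 July 2019 (end of the 35-day hold period, which began when the complaint is served on 21 June 2019), i.e. 15 August 2019; 20 August 2019 is on or after that date.
Step 5: 59 days after 20 August 2019 (when a hearing date is requested) is 18 October 2019; done 17 October 2019 — timely.
Step 6: 14 days after 17 October 2019 (when the proposed findings are lodged) is 31 October 2019; done 7 November 2019 — 7 days late.
The analysis stops there.

Step 6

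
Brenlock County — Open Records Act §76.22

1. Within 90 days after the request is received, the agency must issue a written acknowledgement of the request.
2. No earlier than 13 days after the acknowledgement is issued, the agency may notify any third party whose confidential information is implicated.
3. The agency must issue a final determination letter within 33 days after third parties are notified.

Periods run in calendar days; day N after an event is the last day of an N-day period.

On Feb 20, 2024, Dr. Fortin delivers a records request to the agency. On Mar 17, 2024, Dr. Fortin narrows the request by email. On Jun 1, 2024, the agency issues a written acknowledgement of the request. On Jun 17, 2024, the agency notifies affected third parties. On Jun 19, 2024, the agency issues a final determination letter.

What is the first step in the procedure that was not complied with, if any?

Step 1 — counting 90 days from Feb 20, 2024 (when the request is received) gives a deadline of May 20, 2024; Jun 1, 2024 misses that deadline by 12 days.
That is the first point of non-compliance.

Step 1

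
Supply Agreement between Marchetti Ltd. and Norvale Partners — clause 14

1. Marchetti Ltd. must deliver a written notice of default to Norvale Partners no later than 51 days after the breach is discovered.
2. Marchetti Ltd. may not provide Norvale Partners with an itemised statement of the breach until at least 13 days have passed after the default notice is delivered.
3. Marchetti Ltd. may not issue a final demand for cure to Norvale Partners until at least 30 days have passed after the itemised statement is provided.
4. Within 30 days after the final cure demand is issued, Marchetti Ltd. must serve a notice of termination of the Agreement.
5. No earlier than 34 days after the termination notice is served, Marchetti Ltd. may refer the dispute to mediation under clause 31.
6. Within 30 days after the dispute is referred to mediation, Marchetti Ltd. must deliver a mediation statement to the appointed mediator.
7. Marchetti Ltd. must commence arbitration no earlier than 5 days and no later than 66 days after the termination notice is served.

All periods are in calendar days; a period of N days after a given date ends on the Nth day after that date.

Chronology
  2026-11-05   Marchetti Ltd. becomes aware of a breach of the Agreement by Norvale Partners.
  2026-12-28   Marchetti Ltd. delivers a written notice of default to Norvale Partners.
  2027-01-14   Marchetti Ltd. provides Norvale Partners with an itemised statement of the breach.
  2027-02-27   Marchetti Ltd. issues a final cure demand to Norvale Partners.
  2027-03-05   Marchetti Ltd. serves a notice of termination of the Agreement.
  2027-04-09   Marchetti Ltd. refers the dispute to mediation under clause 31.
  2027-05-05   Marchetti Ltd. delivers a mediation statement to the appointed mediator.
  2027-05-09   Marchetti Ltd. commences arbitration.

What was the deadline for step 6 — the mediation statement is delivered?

Step 6 runs from 2027-04-09, when the dispute is referred to mediation. 30 days after 2027-04-09 is 2027-05-09.

2027-05-09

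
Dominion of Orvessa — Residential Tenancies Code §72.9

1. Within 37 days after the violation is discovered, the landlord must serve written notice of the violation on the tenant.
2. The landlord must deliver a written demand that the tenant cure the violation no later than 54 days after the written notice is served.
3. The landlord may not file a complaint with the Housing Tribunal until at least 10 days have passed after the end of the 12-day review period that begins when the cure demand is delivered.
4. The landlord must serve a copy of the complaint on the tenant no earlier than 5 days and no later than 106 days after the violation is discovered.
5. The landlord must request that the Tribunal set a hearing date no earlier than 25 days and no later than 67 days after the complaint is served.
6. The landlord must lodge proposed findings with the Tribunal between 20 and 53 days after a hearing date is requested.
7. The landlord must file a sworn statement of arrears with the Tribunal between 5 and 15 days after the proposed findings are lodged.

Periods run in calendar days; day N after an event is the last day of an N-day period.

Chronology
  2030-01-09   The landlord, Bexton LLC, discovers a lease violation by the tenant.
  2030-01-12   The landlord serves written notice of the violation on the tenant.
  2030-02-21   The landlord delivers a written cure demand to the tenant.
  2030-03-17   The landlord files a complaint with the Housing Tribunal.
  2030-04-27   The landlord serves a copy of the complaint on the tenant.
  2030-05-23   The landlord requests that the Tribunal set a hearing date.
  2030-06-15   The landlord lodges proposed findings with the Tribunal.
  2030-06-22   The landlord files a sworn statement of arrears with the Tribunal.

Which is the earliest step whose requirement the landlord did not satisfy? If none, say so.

Step 1 — counting 37 days from 2030-01-09 (when the violation is discovered) gives a deadline of 2030-02-15; done 2030-01-12 — timely.
Step 2 — counting 54 days from 2030-01-12 (when the written notice is served) gives a deadline of 2030-03-07; completed 2030-02-21, before the deadline.
Step 3 — must wait 10 days from 2030-03-05 (end of the 12-day review period, which began when the cure demand is delivered on 2030-02-21), so not before 2030-03-15; done 2030-03-17 — permitted.
Step 4 — 5 and 106 days from 2030-01-09 (when the violation is discovered) are 2030-01-14 and 2030-04-25 respectively; done 2030-04-27 — 2 days after the window closed.

Step 4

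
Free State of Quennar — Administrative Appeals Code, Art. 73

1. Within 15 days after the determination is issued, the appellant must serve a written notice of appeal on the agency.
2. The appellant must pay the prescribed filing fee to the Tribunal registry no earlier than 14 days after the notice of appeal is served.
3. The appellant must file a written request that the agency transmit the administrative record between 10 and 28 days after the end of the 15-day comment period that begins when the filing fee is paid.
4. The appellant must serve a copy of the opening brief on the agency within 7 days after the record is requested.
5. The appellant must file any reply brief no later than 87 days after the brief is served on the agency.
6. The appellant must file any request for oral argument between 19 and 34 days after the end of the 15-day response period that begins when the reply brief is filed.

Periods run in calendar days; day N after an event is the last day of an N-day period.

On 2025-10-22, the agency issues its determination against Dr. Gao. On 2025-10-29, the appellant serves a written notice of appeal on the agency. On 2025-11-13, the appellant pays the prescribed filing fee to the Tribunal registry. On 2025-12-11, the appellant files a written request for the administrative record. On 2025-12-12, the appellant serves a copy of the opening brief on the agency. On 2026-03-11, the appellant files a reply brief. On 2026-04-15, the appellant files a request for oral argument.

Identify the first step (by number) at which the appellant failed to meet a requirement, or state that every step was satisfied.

Step 5

(1) due by 2025-10-22 + 15 days = 2025-11-06; 2025-10-29 is within that limit.
(2) permitted from 2025-10-29 + 14 days = 2025-11-12 onward; 2025-11-13 is on or after that date.
(3) the permitted window runs from 2025-11-28 + 10 = 2025-12-08 to 2025-11-28 + 28 = 2025-12-26; 2025-12-11 falls inside that range.
(4) due by 2025-12-11 + 7 days = 2025-12-18; 2025-12-12 is within that limit.
(5) due by 2025-12-12 + 87 days = 2026-03-09; 2026-03-11 misses that deadline by 2 days.
No need to go further; step 5 was not satisfied.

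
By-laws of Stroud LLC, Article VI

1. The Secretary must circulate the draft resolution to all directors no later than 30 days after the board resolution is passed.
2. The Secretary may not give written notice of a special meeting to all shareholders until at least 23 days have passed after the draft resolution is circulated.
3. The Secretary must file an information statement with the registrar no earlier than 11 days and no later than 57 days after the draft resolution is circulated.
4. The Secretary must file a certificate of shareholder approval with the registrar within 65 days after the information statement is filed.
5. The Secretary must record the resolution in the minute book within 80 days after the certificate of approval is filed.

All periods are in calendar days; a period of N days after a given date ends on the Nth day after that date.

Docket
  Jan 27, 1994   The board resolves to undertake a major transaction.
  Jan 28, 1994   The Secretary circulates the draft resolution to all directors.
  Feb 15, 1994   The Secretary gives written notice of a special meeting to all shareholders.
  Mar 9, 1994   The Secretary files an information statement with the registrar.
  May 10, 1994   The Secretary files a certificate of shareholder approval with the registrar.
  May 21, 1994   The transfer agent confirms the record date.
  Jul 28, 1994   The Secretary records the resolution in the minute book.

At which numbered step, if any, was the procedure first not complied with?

Step 2

(1) due by Jan 27, 1994 + 30 days = Feb 26, 1994; Jan 28, 1994 is within that limit.
(2) permitted from Jan 28, 1994 + 23 days = Feb 20, 1994 onward; Feb 15, 1994 is 5 days before the earliest permitted date.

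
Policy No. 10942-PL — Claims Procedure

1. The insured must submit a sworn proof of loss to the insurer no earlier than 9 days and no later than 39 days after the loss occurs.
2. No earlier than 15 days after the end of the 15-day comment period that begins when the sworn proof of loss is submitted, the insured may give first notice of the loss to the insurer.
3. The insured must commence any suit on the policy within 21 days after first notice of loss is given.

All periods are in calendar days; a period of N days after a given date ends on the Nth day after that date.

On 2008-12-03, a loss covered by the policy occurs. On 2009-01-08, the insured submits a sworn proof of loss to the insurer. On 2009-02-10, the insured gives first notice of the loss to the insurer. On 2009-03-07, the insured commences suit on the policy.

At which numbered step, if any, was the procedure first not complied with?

Step 3

Step 1 — 9 and 39 days from 2008-12-03 (when the loss occurs) are 2008-12-12 and 2009-01-11 respectively; done 2009-01-08 — within the window.
Step 2 — must wait 15 days from 2009-01-23 (end of the 15-day comment period, which began when the sworn proof of loss is submitted on 2009-01-08), so not before 2009-02-07; done 2009-02-10, after the minimum wait.
Step 3 — counting 21 days from 2009-02-10 (when first notice of loss is given) gives a deadline of 2009-03-03; not done until 2009-03-07, 4 days after the deadline.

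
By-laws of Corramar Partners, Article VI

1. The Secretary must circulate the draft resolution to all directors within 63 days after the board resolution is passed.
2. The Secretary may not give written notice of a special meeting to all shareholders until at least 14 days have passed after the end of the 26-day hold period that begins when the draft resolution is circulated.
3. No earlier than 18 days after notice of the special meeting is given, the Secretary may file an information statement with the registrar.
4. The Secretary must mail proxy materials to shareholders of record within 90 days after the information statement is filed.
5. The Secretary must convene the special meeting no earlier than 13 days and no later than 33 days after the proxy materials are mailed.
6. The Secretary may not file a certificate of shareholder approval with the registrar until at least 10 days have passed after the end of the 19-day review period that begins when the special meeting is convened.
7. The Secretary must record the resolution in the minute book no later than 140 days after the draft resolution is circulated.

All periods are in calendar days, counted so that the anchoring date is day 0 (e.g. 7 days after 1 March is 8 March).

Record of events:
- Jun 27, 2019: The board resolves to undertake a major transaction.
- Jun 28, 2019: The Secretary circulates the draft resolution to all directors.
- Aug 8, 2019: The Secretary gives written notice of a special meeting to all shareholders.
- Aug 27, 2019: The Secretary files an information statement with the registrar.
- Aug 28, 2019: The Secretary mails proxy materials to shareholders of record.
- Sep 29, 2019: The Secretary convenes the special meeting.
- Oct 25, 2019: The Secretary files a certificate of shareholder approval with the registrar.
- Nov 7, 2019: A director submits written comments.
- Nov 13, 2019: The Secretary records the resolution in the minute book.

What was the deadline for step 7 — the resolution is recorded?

Step 7 runs from Jun 28, 2019, when the draft resolution is circulated. 140 days after Jun 28, 2019 is Nov 15, 2019.

Nov 15, 2019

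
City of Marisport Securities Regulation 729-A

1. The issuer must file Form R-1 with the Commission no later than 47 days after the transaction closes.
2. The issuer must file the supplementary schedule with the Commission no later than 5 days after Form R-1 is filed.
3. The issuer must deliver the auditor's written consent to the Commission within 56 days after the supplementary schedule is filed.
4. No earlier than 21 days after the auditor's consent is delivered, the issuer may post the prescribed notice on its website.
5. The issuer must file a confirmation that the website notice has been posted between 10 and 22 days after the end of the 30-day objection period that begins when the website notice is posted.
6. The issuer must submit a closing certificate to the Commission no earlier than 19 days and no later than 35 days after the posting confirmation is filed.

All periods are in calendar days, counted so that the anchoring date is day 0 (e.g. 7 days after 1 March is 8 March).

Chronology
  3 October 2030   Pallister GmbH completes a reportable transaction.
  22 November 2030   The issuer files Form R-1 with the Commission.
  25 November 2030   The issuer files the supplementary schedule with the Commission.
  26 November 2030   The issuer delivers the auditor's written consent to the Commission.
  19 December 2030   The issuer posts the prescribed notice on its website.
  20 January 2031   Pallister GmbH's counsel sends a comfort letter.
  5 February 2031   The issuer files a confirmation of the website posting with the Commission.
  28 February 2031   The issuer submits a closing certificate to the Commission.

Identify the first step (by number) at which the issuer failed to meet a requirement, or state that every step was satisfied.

Step 1 — counting 47 days from 3 October 2030 (when the transaction closes) gives a deadline of 19 November 2030; not done until 22 November 2030, 3 days after the deadline.
Later steps need not be reached.

Step 1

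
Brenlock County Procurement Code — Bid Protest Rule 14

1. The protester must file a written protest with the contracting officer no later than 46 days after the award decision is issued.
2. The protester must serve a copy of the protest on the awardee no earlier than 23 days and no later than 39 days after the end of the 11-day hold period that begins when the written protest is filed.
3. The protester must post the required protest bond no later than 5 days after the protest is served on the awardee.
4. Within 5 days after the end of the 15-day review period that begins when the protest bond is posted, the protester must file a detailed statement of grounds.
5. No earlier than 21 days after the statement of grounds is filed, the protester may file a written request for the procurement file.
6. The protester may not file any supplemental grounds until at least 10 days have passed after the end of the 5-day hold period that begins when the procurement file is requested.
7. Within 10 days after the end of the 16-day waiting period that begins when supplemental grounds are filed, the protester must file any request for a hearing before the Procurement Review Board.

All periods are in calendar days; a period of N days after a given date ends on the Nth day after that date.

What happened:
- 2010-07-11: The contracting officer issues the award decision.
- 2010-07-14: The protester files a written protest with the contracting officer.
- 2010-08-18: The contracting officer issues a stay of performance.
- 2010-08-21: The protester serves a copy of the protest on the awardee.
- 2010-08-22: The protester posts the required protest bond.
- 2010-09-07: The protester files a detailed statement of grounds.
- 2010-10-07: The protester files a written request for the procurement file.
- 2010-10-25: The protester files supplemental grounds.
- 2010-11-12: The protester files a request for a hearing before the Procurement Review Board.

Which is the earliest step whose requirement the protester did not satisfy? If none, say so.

(1) due by 2010-07-11 + 46 days = 2010-08-26; 2010-07-14 is within that limit.
(2) the permitted window runs from 2010-07-25 + 23 = 2010-08-17 to 2010-07-25 + 39 = 2010-09-02; done 2010-08-21 — within the window.
(3) due by 2010-08-21 + 5 days = 2010-08-26; completed 2010-08-22, before the deadline.
(4) due by 2010-09-06 + 5 days = 2010-09-11; 2010-09-07 is within that limit.
(5) permitted from 2010-09-07 + 21 days = 2010-09-28 onward; done 2010-10-07, after the minimum wait.
(6) permitted from 2010-10-12 + 10 days = 2010-10-22 onward; 2010-10-25 is on or after that date.
(7) due by 2010-11-10 + 10 days = 2010-11-20; done 2010-11-12 — timely.

None — every step was satisfied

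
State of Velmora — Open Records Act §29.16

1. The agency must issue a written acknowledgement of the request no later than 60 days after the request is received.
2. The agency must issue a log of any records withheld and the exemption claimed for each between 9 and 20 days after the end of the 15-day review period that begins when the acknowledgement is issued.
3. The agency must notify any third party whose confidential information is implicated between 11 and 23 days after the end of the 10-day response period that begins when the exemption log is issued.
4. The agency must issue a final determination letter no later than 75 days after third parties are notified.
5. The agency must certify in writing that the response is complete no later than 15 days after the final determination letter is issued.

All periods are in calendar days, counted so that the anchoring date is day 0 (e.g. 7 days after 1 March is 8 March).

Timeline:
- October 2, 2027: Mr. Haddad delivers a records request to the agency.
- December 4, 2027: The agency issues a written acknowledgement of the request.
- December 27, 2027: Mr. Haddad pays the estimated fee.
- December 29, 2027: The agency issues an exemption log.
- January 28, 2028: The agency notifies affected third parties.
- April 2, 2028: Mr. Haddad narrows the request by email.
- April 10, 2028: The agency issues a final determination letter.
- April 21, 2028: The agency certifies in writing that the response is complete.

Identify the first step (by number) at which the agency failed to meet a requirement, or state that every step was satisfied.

Step 1

Step 1: 60 days after October 2, 2027 (when the request is received) is December 1, 2027; not done until December 4, 2027, 3 days after the deadline.
No need to go further; step 1 was not satisfied.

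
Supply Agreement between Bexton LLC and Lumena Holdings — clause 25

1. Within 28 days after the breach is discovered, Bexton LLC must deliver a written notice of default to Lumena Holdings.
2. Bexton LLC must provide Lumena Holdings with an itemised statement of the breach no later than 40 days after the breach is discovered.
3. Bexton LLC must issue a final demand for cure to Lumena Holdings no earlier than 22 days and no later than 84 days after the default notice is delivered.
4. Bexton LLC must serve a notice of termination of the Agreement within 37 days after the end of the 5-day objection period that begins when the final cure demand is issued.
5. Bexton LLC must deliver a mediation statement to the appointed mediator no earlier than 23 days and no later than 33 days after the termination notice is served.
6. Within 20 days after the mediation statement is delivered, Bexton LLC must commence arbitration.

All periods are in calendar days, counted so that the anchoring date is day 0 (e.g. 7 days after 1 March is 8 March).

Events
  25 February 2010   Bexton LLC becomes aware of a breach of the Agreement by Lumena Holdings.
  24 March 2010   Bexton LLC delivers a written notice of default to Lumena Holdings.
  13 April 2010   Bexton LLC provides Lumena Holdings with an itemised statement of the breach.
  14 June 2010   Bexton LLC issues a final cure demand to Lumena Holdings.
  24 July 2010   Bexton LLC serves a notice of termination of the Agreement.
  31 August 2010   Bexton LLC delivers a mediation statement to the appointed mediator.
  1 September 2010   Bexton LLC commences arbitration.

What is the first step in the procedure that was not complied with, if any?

Step 2

(1) due by 25 February 2010 + 28 days = 25 March 2010; completed 24 March 2010, before the deadline.
(2) due by 25 February 2010 + 40 days = 6 April 2010; done 13 April 2010 — 7 days late.
The analysis stops there.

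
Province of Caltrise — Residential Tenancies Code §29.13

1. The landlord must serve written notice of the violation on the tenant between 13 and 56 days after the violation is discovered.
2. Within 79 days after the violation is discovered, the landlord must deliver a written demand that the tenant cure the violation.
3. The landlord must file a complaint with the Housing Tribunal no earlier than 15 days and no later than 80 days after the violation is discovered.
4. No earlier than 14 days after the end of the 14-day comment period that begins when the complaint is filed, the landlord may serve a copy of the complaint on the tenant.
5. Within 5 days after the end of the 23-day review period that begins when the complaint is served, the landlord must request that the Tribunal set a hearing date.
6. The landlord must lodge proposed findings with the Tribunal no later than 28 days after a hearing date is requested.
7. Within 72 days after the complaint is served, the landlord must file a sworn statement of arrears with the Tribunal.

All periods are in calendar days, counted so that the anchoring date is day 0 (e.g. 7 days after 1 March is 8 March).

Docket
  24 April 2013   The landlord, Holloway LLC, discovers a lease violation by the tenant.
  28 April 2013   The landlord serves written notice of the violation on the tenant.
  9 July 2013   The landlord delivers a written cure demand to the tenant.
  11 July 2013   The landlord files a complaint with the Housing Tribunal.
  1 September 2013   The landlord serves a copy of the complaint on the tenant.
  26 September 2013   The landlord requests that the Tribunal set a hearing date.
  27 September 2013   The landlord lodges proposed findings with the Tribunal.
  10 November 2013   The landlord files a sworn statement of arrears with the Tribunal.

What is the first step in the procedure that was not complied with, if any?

Step 1: the window is 13–56 days after 24 April 2013 (when the violation is discovered), so 7 May 2013 through 19 June 2013; 28 April 2013 is 9 days too early.
Later steps need not be reached.

Step 1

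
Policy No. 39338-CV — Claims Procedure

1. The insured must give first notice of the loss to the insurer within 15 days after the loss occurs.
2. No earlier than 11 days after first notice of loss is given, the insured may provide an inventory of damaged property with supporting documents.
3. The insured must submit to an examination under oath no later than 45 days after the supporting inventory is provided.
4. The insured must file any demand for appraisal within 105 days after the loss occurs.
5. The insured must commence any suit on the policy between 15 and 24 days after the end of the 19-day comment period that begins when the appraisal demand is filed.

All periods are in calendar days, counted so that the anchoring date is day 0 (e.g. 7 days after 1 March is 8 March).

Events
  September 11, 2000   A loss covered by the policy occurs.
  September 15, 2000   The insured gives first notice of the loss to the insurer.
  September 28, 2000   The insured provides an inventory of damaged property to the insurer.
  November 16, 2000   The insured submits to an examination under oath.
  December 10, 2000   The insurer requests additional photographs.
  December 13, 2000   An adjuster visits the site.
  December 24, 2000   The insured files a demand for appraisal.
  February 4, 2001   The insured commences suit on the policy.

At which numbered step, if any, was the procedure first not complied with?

Step 1 — counting 15 days from September 11, 2000 (when the loss occurs) gives a deadline of September 26, 2000; done September 15, 2000 — timely.
Step 2 — must wait 11 days from September 15, 2000 (when first notice of loss is given), so not before September 26, 2000; done September 28, 2000, after the minimum wait.
Step 3 — counting 45 days from September 28, 2000 (when the supporting inventory is provided) gives a deadline of November 12, 2000; not done until November 16, 2000, 4 days after the deadline.

Step 3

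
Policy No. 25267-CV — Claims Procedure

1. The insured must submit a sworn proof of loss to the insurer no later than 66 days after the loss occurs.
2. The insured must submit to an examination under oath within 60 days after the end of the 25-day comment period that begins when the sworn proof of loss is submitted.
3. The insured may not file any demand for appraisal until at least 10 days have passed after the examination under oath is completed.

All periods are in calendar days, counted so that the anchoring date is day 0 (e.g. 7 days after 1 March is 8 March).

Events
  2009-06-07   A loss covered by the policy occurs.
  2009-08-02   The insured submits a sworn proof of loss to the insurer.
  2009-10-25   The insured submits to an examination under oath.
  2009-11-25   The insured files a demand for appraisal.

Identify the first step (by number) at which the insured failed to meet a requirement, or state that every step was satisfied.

Step 1 — counting 66 days from 2009-06-07 (when the loss occurs) gives a deadline of 2009-08-12; completed 2009-08-02, before the deadline.
Step 2 — counting 60 days from 2009-08-27 (end of the 25-day comment period, which began when the sworn proof of loss is submitted on 2009-08-02) gives a deadline of 2009-10-26; 2009-10-25 is within that limit.
Step 3 — must wait 10 days from 2009-10-25 (when the examination under oath is completed), so not before 2009-11-04; 2009-11-25 is on or after that date.

None — every step was satisfied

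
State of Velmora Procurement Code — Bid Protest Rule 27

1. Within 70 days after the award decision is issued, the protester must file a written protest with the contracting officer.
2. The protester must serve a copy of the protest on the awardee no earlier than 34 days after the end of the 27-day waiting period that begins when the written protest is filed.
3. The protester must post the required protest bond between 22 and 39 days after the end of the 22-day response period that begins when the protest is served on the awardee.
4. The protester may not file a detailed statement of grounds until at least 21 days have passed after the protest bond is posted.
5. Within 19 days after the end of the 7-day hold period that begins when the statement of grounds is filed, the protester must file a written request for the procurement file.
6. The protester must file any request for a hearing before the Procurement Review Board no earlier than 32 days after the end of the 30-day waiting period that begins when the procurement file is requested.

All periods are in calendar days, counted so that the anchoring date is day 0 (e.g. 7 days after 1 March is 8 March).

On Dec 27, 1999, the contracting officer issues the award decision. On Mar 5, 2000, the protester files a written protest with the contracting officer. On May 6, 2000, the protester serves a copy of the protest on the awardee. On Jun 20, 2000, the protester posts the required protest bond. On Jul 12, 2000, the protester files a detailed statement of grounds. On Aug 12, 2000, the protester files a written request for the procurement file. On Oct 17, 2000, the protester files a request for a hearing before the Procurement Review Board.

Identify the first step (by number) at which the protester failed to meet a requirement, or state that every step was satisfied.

Step 5

Step 1: 70 days after Dec 27, 1999 (when the award decision is issued) is Mar 6, 2000; completed Mar 5, 2000, before the deadline.
Step 2: the earliest permitted date is 34 days after Apr 1, 2000 (end of the 27-day waiting period, which began when the written protest is filed on Mar 5, 2000), i.e. May 5, 2000; May 6, 2000 is on or after that date.
Step 3: the window is 22–39 days after May 28, 2000 (end of the 22-day response period, which began when the protest is served on the awardee on May 6, 2000), so Jun 19, 2000 through Jul 6, 2000; Jun 20, 2000 falls inside that range.
Step 4: the earliest permitted date is 21 days after Jun 20, 2000 (when the protest bond is posted), i.e. Jul 11, 2000; Jul 12, 2000 is on or after that date.
Step 5: 19 days after Jul 19, 2000 (end of the 7-day hold period, which began when the statement of grounds is filed on Jul 12, 2000) is Aug 7, 2000; done Aug 12, 2000 — 5 days late.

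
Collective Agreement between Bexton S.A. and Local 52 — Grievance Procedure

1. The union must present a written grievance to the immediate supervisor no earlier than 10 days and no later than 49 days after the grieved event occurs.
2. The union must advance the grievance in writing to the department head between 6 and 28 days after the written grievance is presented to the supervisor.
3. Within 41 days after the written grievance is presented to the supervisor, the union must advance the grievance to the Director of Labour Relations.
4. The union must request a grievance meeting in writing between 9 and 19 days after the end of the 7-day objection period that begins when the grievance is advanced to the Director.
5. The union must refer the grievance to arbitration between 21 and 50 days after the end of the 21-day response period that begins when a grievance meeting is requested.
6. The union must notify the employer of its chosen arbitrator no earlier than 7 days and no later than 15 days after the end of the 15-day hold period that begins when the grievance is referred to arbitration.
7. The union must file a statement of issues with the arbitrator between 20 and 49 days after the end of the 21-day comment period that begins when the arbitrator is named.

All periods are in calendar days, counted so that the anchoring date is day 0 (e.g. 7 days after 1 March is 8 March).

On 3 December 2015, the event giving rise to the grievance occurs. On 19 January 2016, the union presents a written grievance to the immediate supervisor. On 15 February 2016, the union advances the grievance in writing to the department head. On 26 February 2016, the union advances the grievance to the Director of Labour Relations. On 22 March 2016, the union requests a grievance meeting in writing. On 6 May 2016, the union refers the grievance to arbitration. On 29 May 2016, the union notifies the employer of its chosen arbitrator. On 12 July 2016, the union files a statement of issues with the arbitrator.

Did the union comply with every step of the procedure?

(1) the permitted window runs from 3 December 2015 + 10 = 13 December 2015 to 3 December 2015 + 49 = 21 January 2016; done 19 January 2016 — within the window.
(2) the permitted window runs from 19 January 2016 + 6 = 25 January 2016 to 19 January 2016 + 28 = 16 February 2016; done 15 February 2016 — within the window.
(3) due by 19 January 2016 + 41 days = 29 February 2016; 26 February 2016 is within that limit.
(4) the permitted window runs from 4 March 2016 + 9 = 13 March 2016 to 4 March 2016 + 19 = 23 March 2016; done 22 March 2016 — within the window.
(5) the permitted window runs from 12 April 2016 + 21 = 3 May 2016 to 12 April 2016 + 50 = 1 June 2016; done 6 May 2016, which is between those dates.
(6) the permitted window runs from 21 May 2016 + 7 = 28 May 2016 to 21 May 2016 + 15 = 5 June 2016; done 29 May 2016 — within the window.
(7) the permitted window runs from 19 June 2016 + 20 = 9 July 2016 to 19 June 2016 + 49 = 7 August 2016; done 12 July 2016 — within the window.

Yes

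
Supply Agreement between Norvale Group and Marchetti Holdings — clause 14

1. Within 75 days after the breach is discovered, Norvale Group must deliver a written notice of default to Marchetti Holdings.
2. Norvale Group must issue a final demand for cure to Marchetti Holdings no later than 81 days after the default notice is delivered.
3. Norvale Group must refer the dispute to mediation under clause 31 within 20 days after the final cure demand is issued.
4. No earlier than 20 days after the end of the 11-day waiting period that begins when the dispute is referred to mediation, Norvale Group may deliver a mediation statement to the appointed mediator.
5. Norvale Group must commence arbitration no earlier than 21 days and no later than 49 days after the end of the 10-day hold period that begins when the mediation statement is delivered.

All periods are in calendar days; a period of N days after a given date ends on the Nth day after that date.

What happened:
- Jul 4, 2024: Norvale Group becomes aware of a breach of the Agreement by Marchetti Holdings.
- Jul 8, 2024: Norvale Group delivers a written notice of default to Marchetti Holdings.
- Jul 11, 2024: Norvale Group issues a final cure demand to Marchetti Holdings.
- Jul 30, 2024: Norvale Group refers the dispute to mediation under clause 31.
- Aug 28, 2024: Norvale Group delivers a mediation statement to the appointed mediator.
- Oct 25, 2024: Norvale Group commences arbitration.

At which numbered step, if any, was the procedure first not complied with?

Step 4

(1) due by Jul 4, 2024 + 75 days = Sep 17, 2024; Jul 8, 2024 is within that limit.
(2) due by Jul 8, 2024 + 81 days = Sep 27, 2024; done Jul 11, 2024 — timely.
(3) due by Jul 11, 2024 + 20 days = Jul 31, 2024; completed Jul 30, 2024, before the deadline.
(4) permitted from Aug 10, 2024 + 20 days = Aug 30, 2024 onward; Aug 28, 2024 is 2 days before the earliest permitted date.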